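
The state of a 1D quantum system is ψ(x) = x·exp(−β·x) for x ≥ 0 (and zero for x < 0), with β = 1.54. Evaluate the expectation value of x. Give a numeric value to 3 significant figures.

0.974

⟨x⟩ = ∫ x·|ψ|² dx / ∫|ψ|² dx (integrals over the domain).
Every integrand reduces to terms xʲ·e^(−2βx) on [0, ∞); use ∫₀^∞ xʲ·e^(−2βx) dx = j!/(2β)^(j+1).
State is unnormalized: ∫|ψ|² dx = 0.068451, and ∫ψ*·x·ψ dx = 0.066673, so ⟨x⟩ = 0.066673 / 0.068451.
⟨x⟩ = 0.97403.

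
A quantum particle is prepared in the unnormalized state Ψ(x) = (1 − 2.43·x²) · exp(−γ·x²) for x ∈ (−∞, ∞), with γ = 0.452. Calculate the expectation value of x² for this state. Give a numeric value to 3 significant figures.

2.97

⟨x²⟩ = ∫ x²·|Ψ|² dx / ∫|Ψ|² dx (integrals over the domain).
Expand each integrand as polynomial × e^(−2γx²) and use ∫x^(2j)·e^(−2γx²) dx = (2j−1)!!/(4γ)^j · √(π/(2γ)), odd powers → 0; here √(π/(2γ)) = 1.8642.
State is unnormalized: ∫|Ψ|² dx = 6.9556, and ∫Ψ*·x²·Ψ dx = 20.655, so ⟨x²⟩ = 20.655 / 6.9556.
⟨x²⟩ = 2.9695.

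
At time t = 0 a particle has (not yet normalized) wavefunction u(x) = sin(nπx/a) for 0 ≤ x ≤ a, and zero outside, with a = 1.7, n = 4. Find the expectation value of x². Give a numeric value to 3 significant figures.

0.954

⟨x²⟩ = ∫ x²·|u|² dx / ∫|u|² dx (integrals over the domain).
With sin²θ = (1 − cos2θ)/2 on 0 ≤ x ≤ a: ∫sin²(nπx/a) dx = a/2, ∫x·sin²(nπx/a) dx = a²/4, ∫x²·sin²(nπx/a) dx = a³·(1/6 − 1/(4n²π²)); higher powers xᵏ the same way, integrating xᵏ·cos(2nπx/a) by parts.
State is unnormalized: ∫|u|² dx = 0.85000, and ∫u*·x²·u dx = 0.81106, so ⟨x²⟩ = 0.81106 / 0.85000.
⟨x²⟩ = 0.95418.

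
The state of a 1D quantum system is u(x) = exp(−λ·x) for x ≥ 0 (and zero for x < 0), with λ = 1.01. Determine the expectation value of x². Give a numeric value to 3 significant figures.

⟨x²⟩ = ∫ x²·|u|² dx / ∫|u|² dx (integrals over the domain).
Every integrand reduces to terms xʲ·e^(−2λx) on [0, ∞); use ∫₀^∞ xʲ·e^(−2λx) dx = j!/(2λ)^(j+1).
State is unnormalized: ∫|u|² dx = 0.49505, and ∫u*·x²·u dx = 0.24265, so ⟨x²⟩ = 0.24265 / 0.49505.
⟨x²⟩ = 0.49015.

0.490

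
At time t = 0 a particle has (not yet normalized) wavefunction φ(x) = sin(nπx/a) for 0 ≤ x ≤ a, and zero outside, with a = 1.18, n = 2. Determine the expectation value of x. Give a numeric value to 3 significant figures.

⟨x⟩ = ∫ x·|φ|² dx / ∫|φ|² dx (integrals over the domain).
With sin²θ = (1 − cos2θ)/2 on 0 ≤ x ≤ a: ∫sin²(nπx/a) dx = a/2, ∫x·sin²(nπx/a) dx = a²/4, ∫x²·sin²(nπx/a) dx = a³·(1/6 − 1/(4n²π²)); higher powers xᵏ the same way, integrating xᵏ·cos(2nπx/a) by parts.
State is unnormalized: ∫|φ|² dx = 0.59000, and ∫φ*·x·φ dx = 0.34810, so ⟨x⟩ = 0.34810 / 0.59000.
⟨x⟩ = 0.59000.

0.590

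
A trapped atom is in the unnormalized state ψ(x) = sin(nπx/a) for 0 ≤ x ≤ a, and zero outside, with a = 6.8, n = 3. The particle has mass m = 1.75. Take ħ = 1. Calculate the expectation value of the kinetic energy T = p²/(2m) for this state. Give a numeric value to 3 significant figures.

0.549

T = −(ħ²/2m) d²/dx², so ⟨T⟩ = −(ħ²/2m) ∫ ψ*·ψ'' dx / ∫|ψ|² dx; with m = 1.75.
d/dx sin(nπx/a) = (nπ/a)·cos(nπx/a) and d²/dx² sin(nπx/a) = −(nπ/a)²·sin(nπx/a); on 0 ≤ x ≤ a, ∫sin²(nπx/a) dx = a/2 and ∫sin(nπx/a)·cos(nπx/a) dx = 0.
State is unnormalized: ∫|ψ|² dx = 3.4000, and ∫ψ*·(−ħ²/2m · ψ'') dx = 1.8661, so ⟨T⟩ = 1.8661 / 3.4000.
⟨T⟩ = 0.54885.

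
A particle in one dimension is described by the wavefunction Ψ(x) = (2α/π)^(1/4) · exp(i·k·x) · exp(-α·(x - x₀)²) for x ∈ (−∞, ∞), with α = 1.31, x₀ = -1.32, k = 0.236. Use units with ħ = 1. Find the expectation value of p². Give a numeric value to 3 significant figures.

1.37

p² Ψ = −ħ² d²Ψ/dx²; ⟨p²⟩ = −ħ² ∫ Ψ*·Ψ'' dx.
Gaussian moments (u = x − x₀): ∫u^(2j)·e^(−2αu²) du = (2j−1)!!/(4α)^j · √(π/(2α)), odd powers integrate to 0; here √(π/(2α)) = 1.0950. Derivatives: Ψ′ = (ik − 2αu)·Ψ, Ψ″ = ((ik − 2αu)² − 2α)·Ψ; the odd-in-u pieces drop out.
⟨p²⟩ = 1.3657.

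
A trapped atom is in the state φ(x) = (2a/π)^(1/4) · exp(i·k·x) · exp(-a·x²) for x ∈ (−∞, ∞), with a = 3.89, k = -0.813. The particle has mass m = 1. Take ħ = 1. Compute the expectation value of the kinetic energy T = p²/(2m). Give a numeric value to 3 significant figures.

2.28

T = −(ħ²/2m) d²/dx², so ⟨T⟩ = −(ħ²/2m) ∫ φ*·φ'' dx; with m = 1.
Gaussian moments: ∫x^(2j)·e^(−2ax²) dx = (2j−1)!!/(4a)^j · √(π/(2a)), odd powers integrate to 0; here √(π/(2a)) = 0.63546. Derivatives: φ′ = (ik − 2ax)·φ, φ″ = ((ik − 2ax)² − 2a)·φ; the odd-in-x pieces drop out.
⟨T⟩ = 2.2755.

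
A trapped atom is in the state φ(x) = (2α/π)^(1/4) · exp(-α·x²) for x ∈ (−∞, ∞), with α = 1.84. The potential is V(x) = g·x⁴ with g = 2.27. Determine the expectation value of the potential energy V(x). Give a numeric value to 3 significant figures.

0.126

⟨V⟩ = ∫ V(x)·|φ|² dx.
Gaussian moments: ∫x^(2j)·e^(−2αx²) dx = (2j−1)!!/(4α)^j · √(π/(2α)), odd powers integrate to 0; here √(π/(2α)) = 0.92396.
⟨V⟩ = 0.12572.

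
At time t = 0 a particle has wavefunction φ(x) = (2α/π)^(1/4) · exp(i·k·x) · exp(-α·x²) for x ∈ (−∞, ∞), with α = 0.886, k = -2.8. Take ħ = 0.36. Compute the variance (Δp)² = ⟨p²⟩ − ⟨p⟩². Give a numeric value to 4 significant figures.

Compute ⟨p⟩ and ⟨p²⟩ separately; (Δp)² = ⟨p²⟩ − ⟨p⟩².
Gaussian moments: ∫x^(2j)·e^(−2αx²) dx = (2j−1)!!/(4α)^j · √(π/(2α)), odd powers integrate to 0; here √(π/(2α)) = 1.3315. Derivatives: φ′ = (ik − 2αx)·φ, φ″ = ((ik − 2αx)² − 2α)·φ; the odd-in-x pieces drop out.
⟨p⟩ = -1.0080 and ⟨p²⟩ = 1.1309.
(Δp)² = 1.1309 − (-1.0080)² = 0.11483.

0.1148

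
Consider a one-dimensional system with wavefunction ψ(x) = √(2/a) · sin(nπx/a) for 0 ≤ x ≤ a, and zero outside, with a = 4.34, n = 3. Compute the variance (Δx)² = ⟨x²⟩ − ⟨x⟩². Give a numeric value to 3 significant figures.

Compute ⟨x⟩ and ⟨x²⟩ separately, then (Δx)² = ⟨x²⟩ − ⟨x⟩².
With sin²θ = (1 − cos2θ)/2 on 0 ≤ x ≤ a: ∫sin²(nπx/a) dx = a/2, ∫x·sin²(nπx/a) dx = a²/4, ∫x²·sin²(nπx/a) dx = a³·(1/6 − 1/(4n²π²)); higher powers xᵏ the same way, integrating xᵏ·cos(2nπx/a) by parts.
⟨x⟩ = 2.1700 and ⟨x²⟩ = 6.1725.
(Δx)² = 6.1725 − (2.1700)² = 1.4636.

1.46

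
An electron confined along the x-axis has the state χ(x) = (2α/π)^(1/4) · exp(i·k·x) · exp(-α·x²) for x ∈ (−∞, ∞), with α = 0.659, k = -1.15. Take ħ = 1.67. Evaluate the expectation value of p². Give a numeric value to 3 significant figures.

5.53

p² χ = −ħ² d²χ/dx²; ⟨p²⟩ = −ħ² ∫ χ*·χ'' dx.
Gaussian moments: ∫x^(2j)·e^(−2αx²) dx = (2j−1)!!/(4α)^j · √(π/(2α)), odd powers integrate to 0; here √(π/(2α)) = 1.5439. Derivatives: χ′ = (ik − 2αx)·χ, χ″ = ((ik − 2αx)² − 2α)·χ; the odd-in-x pieces drop out.
⟨p²⟩ = 5.5262.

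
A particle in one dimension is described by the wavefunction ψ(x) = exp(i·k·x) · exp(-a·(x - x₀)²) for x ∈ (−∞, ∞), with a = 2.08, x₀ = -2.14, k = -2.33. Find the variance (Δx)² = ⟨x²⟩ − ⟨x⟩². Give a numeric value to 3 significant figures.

Compute ⟨x⟩ and ⟨x²⟩ separately, then (Δx)² = ⟨x²⟩ − ⟨x⟩².
Gaussian moments (u = x − x₀): ∫u^(2j)·e^(−2au²) du = (2j−1)!!/(4a)^j · √(π/(2a)), odd powers integrate to 0; here √(π/(2a)) = 0.86902.
Normalization: ∫|ψ|² dx = 0.86902.
⟨x⟩ = -2.1400 and ⟨x²⟩ = 4.6998.
(Δx)² = 4.6998 − (-2.1400)² = 0.12019.

0.120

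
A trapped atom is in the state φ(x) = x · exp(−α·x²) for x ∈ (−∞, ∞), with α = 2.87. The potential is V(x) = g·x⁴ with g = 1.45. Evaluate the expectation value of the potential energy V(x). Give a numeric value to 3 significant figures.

⟨V⟩ = ∫ V(x)·|φ|² dx / ∫|φ|² dx.
Expand each integrand as polynomial × e^(−2αx²) and use ∫x^(2j)·e^(−2αx²) dx = (2j−1)!!/(4α)^j · √(π/(2α)), odd powers → 0; here √(π/(2α)) = 0.73981.
State is unnormalized: ∫|φ|² dx = 0.064443, and ∫φ*·V(x)·φ dx = 0.010635, so ⟨V⟩ = 0.010635 / 0.064443.
⟨V⟩ = 0.16503.

0.165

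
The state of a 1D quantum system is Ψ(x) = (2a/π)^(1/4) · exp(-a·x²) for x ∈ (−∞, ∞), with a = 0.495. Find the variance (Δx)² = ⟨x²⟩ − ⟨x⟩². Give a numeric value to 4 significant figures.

Compute ⟨x⟩ and ⟨x²⟩ separately, then (Δx)² = ⟨x²⟩ − ⟨x⟩².
Gaussian moments: ∫x^(2j)·e^(−2ax²) dx = (2j−1)!!/(4a)^j · √(π/(2a)), odd powers integrate to 0; here √(π/(2a)) = 1.7814.
⟨x⟩ = 0.0000 and ⟨x²⟩ = 0.50505.
(Δx)² = 0.50505 − (0.0000)² = 0.50505.

0.5051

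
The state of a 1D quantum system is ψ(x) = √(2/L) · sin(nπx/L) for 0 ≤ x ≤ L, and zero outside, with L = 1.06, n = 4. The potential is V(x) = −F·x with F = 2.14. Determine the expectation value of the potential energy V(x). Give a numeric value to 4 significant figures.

⟨V⟩ = ∫ V(x)·|ψ|² dx.
With sin²θ = (1 − cos2θ)/2 on 0 ≤ x ≤ L: ∫sin²(nπx/L) dx = L/2, ∫x·sin²(nπx/L) dx = L²/4, ∫x²·sin²(nπx/L) dx = L³·(1/6 − 1/(4n²π²)); higher powers xᵏ the same way, integrating xᵏ·cos(2nπx/L) by parts.
⟨V⟩ = -1.1342.

-1.134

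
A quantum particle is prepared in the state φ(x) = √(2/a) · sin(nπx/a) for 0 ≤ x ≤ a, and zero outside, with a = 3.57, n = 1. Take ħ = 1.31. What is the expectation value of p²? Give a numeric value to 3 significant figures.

1.33

p² φ = −ħ² d²φ/dx²; ⟨p²⟩ = −ħ² ∫ φ*·φ'' dx.
d/dx sin(nπx/a) = (nπ/a)·cos(nπx/a) and d²/dx² sin(nπx/a) = −(nπ/a)²·sin(nπx/a); on 0 ≤ x ≤ a, ∫sin²(nπx/a) dx = a/2 and ∫sin(nπx/a)·cos(nπx/a) dx = 0.
⟨p²⟩ = 1.3289.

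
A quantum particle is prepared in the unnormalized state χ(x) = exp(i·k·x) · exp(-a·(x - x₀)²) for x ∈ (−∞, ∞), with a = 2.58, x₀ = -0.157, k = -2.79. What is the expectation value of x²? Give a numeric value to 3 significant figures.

⟨x²⟩ = ∫ x²·|χ|² dx / ∫|χ|² dx (integrals over the domain).
Gaussian moments (u = x − x₀): ∫u^(2j)·e^(−2au²) du = (2j−1)!!/(4a)^j · √(π/(2a)), odd powers integrate to 0; here √(π/(2a)) = 0.78028.
State is unnormalized: ∫|χ|² dx = 0.78028, and ∫χ*·x²·χ dx = 0.094842, so ⟨x²⟩ = 0.094842 / 0.78028.
⟨x²⟩ = 0.12155.

0.122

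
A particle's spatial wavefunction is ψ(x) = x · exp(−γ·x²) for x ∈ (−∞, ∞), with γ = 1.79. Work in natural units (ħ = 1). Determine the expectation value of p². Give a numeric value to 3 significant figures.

5.37

p² ψ = −ħ² d²ψ/dx²; ⟨p²⟩ = −ħ² ∫ ψ*·ψ'' dx / ∫|ψ|² dx.
Expand each integrand as polynomial × e^(−2γx²) and use ∫x^(2j)·e^(−2γx²) dx = (2j−1)!!/(4γ)^j · √(π/(2γ)), odd powers → 0; here √(π/(2γ)) = 0.93677. Differentiate with the product rule, d/dx e^(−γx²) = −2γx·e^(−γx²).
State is unnormalized: ∫|ψ|² dx = 0.13083, and ∫ψ*·(−ħ² ψ'') dx = 0.70258, so ⟨p²⟩ = 0.70258 / 0.13083.
⟨p²⟩ = 5.3700.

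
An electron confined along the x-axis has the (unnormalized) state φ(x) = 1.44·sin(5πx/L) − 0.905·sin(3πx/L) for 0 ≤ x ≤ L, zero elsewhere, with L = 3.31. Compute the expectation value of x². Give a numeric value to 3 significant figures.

3.15

⟨x²⟩ = ∫ x²·|φ|² dx / ∫|φ|² dx (integrals over the domain).
On 0 ≤ x ≤ L (j ≠ l): ∫sin²(jπx/L) dx = L/2, ∫sin(jπx/L)·sin(lπx/L) dx = 0; diagonal moments ∫x·sin²(jπx/L) dx = L²/4, ∫x²·sin²(jπx/L) dx = L³·(1/6 − 1/(4j²π²)); cross terms ∫x·sin(jπx/L)·sin(lπx/L) dx = 0 for j + l even and −4jlL²/(π²(j² − l²)²) for j + l odd, ∫x²·sin(jπx/L)·sin(lπx/L) dx = (−1)^(j+l)·4jlL³/(π²(j² − l²)²); higher powers the same way via product-to-sum and parts.
State is unnormalized: ∫|φ|² dx = 4.7873, and ∫φ*·x²·φ dx = 15.079, so ⟨x²⟩ = 15.079 / 4.7873.
⟨x²⟩ = 3.1498.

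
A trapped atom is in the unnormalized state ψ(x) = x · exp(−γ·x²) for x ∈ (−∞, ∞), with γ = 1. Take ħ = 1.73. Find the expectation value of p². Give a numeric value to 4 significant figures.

8.979

p² ψ = −ħ² d²ψ/dx²; ⟨p²⟩ = −ħ² ∫ ψ*·ψ'' dx / ∫|ψ|² dx.
Expand each integrand as polynomial × e^(−2γx²) and use ∫x^(2j)·e^(−2γx²) dx = (2j−1)!!/(4γ)^j · √(π/(2γ)), odd powers → 0; here √(π/(2γ)) = 1.2533. Differentiate with the product rule, d/dx e^(−γx²) = −2γx·e^(−γx²).
State is unnormalized: ∫|ψ|² dx = 0.31333, and ∫ψ*·(−ħ² ψ'') dx = 2.8133, so ⟨p²⟩ = 2.8133 / 0.31333.
⟨p²⟩ = 8.9787.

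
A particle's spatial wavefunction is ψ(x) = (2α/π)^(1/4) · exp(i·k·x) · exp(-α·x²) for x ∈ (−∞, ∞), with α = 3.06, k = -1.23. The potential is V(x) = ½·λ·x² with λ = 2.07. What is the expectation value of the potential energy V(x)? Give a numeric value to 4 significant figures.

⟨V⟩ = ∫ V(x)·|ψ|² dx.
Gaussian moments: ∫x^(2j)·e^(−2αx²) dx = (2j−1)!!/(4α)^j · √(π/(2α)), odd powers integrate to 0; here √(π/(2α)) = 0.71647.
⟨V⟩ = 0.084559.

0.08456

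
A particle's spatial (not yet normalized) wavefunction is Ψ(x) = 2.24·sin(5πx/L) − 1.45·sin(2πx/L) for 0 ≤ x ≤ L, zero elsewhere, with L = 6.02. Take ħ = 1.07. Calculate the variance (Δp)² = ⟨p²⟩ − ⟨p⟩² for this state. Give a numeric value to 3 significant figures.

Compute ⟨p⟩ and ⟨p²⟩ separately; (Δp)² = ⟨p²⟩ − ⟨p⟩².
d²/dx² sin(jπx/L) = −(jπ/L)²·sin(jπx/L); on 0 ≤ x ≤ L, ∫sin²(jπx/L) dx = L/2 and ∫sin(jπx/L)·sin(lπx/L) dx = 0 for j ≠ l, so only diagonal terms survive in ∫|Ψ|² and ∫Ψ·Ψ″; ∫Ψ·Ψ′ dx = [Ψ²/2] between the walls = 0.
Normalization: ∫|Ψ|² dx = 21.432.
⟨p⟩ = 0.0000 and ⟨p²⟩ = 5.8615.
(Δp)² = 5.8615 − (0.0000)² = 5.8615.

5.86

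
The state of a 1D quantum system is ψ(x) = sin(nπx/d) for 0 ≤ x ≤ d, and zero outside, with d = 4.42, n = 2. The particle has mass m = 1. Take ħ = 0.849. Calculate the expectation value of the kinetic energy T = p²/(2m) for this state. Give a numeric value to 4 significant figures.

T = −(ħ²/2m) d²/dx², so ⟨T⟩ = −(ħ²/2m) ∫ ψ*·ψ'' dx / ∫|ψ|² dx; with m = 1.
d/dx sin(nπx/d) = (nπ/d)·cos(nπx/d) and d²/dx² sin(nπx/d) = −(nπ/d)²·sin(nπx/d); on 0 ≤ x ≤ d, ∫sin²(nπx/d) dx = d/2 and ∫sin(nπx/d)·cos(nπx/d) dx = 0.
State is unnormalized: ∫|ψ|² dx = 2.2100, and ∫ψ*·(−ħ²/2m · ψ'') dx = 1.6095, so ⟨T⟩ = 1.6095 / 2.2100.
⟨T⟩ = 0.72828.

0.7283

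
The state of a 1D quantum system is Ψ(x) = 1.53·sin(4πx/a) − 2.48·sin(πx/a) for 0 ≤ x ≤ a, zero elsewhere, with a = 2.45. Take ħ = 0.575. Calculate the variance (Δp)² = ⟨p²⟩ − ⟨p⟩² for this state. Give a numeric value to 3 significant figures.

Compute ⟨p⟩ and ⟨p²⟩ separately; (Δp)² = ⟨p²⟩ − ⟨p⟩².
d²/dx² sin(jπx/a) = −(jπ/a)²·sin(jπx/a); on 0 ≤ x ≤ a, ∫sin²(jπx/a) dx = a/2 and ∫sin(jπx/a)·sin(lπx/a) dx = 0 for j ≠ l, so only diagonal terms survive in ∫|Ψ|² and ∫Ψ·Ψ″; ∫Ψ·Ψ′ dx = [Ψ²/2] between the walls = 0.
Normalization: ∫|Ψ|² dx = 10.402.
⟨p⟩ = 0.0000 and ⟨p²⟩ = 2.7917.
(Δp)² = 2.7917 − (0.0000)² = 2.7917.

2.79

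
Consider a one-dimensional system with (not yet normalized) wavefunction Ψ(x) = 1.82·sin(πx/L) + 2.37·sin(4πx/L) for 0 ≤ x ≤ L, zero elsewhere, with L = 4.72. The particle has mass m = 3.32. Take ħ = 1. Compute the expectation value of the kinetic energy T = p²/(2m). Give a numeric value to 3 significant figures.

0.696

T = −(ħ²/2m) d²/dx², so ⟨T⟩ = −(ħ²/2m) ∫ Ψ*·Ψ'' dx / ∫|Ψ|² dx; with m = 3.32.
d²/dx² sin(jπx/L) = −(jπ/L)²·sin(jπx/L); on 0 ≤ x ≤ L, ∫sin²(jπx/L) dx = L/2 and ∫sin(jπx/L)·sin(lπx/L) dx = 0 for j ≠ l, so only diagonal terms survive in ∫|Ψ|² and ∫Ψ·Ψ″; ∫Ψ·Ψ′ dx = [Ψ²/2] between the walls = 0.
State is unnormalized: ∫|Ψ|² dx = 21.073, and ∫Ψ*·(−ħ²/2m · Ψ'') dx = 14.672, so ⟨T⟩ = 14.672 / 21.073.
⟨T⟩ = 0.69625.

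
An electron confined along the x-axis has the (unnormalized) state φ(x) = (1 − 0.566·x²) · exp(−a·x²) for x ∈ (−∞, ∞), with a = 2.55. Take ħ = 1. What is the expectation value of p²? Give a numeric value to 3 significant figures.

3.22

p² φ = −ħ² d²φ/dx²; ⟨p²⟩ = −ħ² ∫ φ*·φ'' dx / ∫|φ|² dx.
Expand each integrand as polynomial × e^(−2ax²) and use ∫x^(2j)·e^(−2ax²) dx = (2j−1)!!/(4a)^j · √(π/(2a)), odd powers → 0; here √(π/(2a)) = 0.78486. Differentiate with the product rule, d/dx e^(−ax²) = −2ax·e^(−ax²).
State is unnormalized: ∫|φ|² dx = 0.70500, and ∫φ*·(−ħ² φ'') dx = 2.2666, so ⟨p²⟩ = 2.2666 / 0.70500.
⟨p²⟩ = 3.2151.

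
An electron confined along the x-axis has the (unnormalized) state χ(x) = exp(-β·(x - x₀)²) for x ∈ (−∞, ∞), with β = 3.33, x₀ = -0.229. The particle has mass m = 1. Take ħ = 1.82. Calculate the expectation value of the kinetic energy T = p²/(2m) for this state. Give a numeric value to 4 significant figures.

5.515

T = −(ħ²/2m) d²/dx², so ⟨T⟩ = −(ħ²/2m) ∫ χ*·χ'' dx / ∫|χ|² dx; with m = 1.
Gaussian moments (u = x − x₀): ∫u^(2j)·e^(−2βu²) du = (2j−1)!!/(4β)^j · √(π/(2β)), odd powers integrate to 0; here √(π/(2β)) = 0.68681. Derivatives: d/dx e^(−βu²) = −2βu·e^(−βu²), d²/dx² e^(−βu²) = (4β²u² − 2β)·e^(−βu²).
State is unnormalized: ∫|χ|² dx = 0.68681, and ∫χ*·(−ħ²/2m · χ'') dx = 3.7879, so ⟨T⟩ = 3.7879 / 0.68681.
⟨T⟩ = 5.5151.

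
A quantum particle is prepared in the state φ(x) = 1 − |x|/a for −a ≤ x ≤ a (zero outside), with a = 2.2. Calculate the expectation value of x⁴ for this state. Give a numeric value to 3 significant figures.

0.669

⟨x⁴⟩ = ∫ x⁴·|φ|² dx / ∫|φ|² dx (integrals over the domain).
φ is even, so ∫ over [−a, a] = 2∫₀ᵃ with φ = 1 − x/a there: ∫₀ᵃ (1 − x/a)² dx = a/3, ∫₀ᵃ x²(1 − x/a)² dx = a³/30, ∫₀ᵃ x⁴(1 − x/a)² dx = a⁵/105.
State is unnormalized: ∫|φ|² dx = 1.4667, and ∫φ*·x⁴·φ dx = 0.98164, so ⟨x⁴⟩ = 0.98164 / 1.4667.
⟨x⁴⟩ = 0.66930.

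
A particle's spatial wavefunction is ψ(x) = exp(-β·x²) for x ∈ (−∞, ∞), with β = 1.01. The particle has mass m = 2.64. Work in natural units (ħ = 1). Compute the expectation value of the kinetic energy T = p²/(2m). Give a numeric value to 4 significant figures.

0.1913

T = −(ħ²/2m) d²/dx², so ⟨T⟩ = −(ħ²/2m) ∫ ψ*·ψ'' dx / ∫|ψ|² dx; with m = 2.64.
Gaussian moments: ∫x^(2j)·e^(−2βx²) dx = (2j−1)!!/(4β)^j · √(π/(2β)), odd powers integrate to 0; here √(π/(2β)) = 1.2471. Derivatives: d/dx e^(−βx²) = −2βx·e^(−βx²), d²/dx² e^(−βx²) = (4β²x² − 2β)·e^(−βx²).
State is unnormalized: ∫|ψ|² dx = 1.2471, and ∫ψ*·(−ħ²/2m · ψ'') dx = 0.23855, so ⟨T⟩ = 0.23855 / 1.2471.
⟨T⟩ = 0.19129.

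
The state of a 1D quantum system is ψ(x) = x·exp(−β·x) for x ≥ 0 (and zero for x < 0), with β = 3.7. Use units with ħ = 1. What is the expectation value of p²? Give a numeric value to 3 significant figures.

p² ψ = −ħ² d²ψ/dx²; ⟨p²⟩ = −ħ² ∫ ψ*·ψ'' dx / ∫|ψ|² dx.
Differentiate x·exp(−β·x) with the product rule; every integrand then reduces to terms xʲ·e^(−2βx) on [0, ∞), with ∫₀^∞ xʲ·e^(−2βx) dx = j!/(2β)^(j+1).
State is unnormalized: ∫|ψ|² dx = 0.0049355, and ∫ψ*·(−ħ² ψ'') dx = 0.067568, so ⟨p²⟩ = 0.067568 / 0.0049355.
⟨p²⟩ = 13.690.

13.7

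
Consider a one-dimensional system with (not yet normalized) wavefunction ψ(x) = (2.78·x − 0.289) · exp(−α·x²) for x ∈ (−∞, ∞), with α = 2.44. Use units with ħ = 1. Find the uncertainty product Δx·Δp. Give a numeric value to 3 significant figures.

Δx = √(⟨x²⟩−⟨x⟩²), Δp = √(⟨p²⟩−⟨p⟩²).
Expand each integrand as polynomial × e^(−2αx²) and use ∫x^(2j)·e^(−2αx²) dx = (2j−1)!!/(4α)^j · √(π/(2α)), odd powers → 0; here √(π/(2α)) = 0.80235. Differentiate with the product rule, d/dx e^(−αx²) = −2αx·e^(−αx²).
Normalization: ∫|ψ|² dx = 0.70235.
⟨x⟩ = -0.18808, ⟨x²⟩ = 0.28783 ⇒ Δx = 0.50245.
⟨p⟩ = 0.0000, ⟨p²⟩ = 6.8544 ⇒ Δp = 2.6181.
Δx·Δp = 1.3154.

1.32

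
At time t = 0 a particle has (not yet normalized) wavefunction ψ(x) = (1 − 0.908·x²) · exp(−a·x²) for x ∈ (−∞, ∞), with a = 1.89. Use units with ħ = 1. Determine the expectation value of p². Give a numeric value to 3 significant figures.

p² ψ = −ħ² d²ψ/dx²; ⟨p²⟩ = −ħ² ∫ ψ*·ψ'' dx / ∫|ψ|² dx.
Expand each integrand as polynomial × e^(−2ax²) and use ∫x^(2j)·e^(−2ax²) dx = (2j−1)!!/(4a)^j · √(π/(2a)), odd powers → 0; here √(π/(2a)) = 0.91165. Differentiate with the product rule, d/dx e^(−ax²) = −2ax·e^(−ax²).
State is unnormalized: ∫|ψ|² dx = 0.73212, and ∫ψ*·(−ħ² ψ'') dx = 2.3109, so ⟨p²⟩ = 2.3109 / 0.73212.
⟨p²⟩ = 3.1565.

3.16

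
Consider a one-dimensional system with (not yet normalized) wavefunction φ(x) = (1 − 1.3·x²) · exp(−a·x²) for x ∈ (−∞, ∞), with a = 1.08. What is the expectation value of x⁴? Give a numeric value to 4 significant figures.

0.2784

⟨x⁴⟩ = ∫ x⁴·|φ|² dx / ∫|φ|² dx (integrals over the domain).
Expand each integrand as polynomial × e^(−2ax²) and use ∫x^(2j)·e^(−2ax²) dx = (2j−1)!!/(4a)^j · √(π/(2a)), odd powers → 0; here √(π/(2a)) = 1.2060.
State is unnormalized: ∫|φ|² dx = 0.80780, and ∫φ*·x⁴·φ dx = 0.22493, so ⟨x⁴⟩ = 0.22493 / 0.80780.
⟨x⁴⟩ = 0.27844.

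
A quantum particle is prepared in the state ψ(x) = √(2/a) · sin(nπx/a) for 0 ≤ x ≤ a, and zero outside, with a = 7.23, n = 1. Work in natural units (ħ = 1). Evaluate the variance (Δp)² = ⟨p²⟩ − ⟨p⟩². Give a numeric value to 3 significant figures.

Compute ⟨p⟩ and ⟨p²⟩ separately; (Δp)² = ⟨p²⟩ − ⟨p⟩².
d/dx sin(nπx/a) = (nπ/a)·cos(nπx/a) and d²/dx² sin(nπx/a) = −(nπ/a)²·sin(nπx/a); on 0 ≤ x ≤ a, ∫sin²(nπx/a) dx = a/2 and ∫sin(nπx/a)·cos(nπx/a) dx = 0.
⟨p⟩ = 0.0000 and ⟨p²⟩ = 0.18881.
(Δp)² = 0.18881 − (0.0000)² = 0.18881.

0.189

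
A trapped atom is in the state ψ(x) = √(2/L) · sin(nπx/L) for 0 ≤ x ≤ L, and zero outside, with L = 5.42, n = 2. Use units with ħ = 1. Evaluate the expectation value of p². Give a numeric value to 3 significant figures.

1.34

p² ψ = −ħ² d²ψ/dx²; ⟨p²⟩ = −ħ² ∫ ψ*·ψ'' dx.
d/dx sin(nπx/L) = (nπ/L)·cos(nπx/L) and d²/dx² sin(nπx/L) = −(nπ/L)²·sin(nπx/L); on 0 ≤ x ≤ L, ∫sin²(nπx/L) dx = L/2 and ∫sin(nπx/L)·cos(nπx/L) dx = 0.
⟨p²⟩ = 1.3439.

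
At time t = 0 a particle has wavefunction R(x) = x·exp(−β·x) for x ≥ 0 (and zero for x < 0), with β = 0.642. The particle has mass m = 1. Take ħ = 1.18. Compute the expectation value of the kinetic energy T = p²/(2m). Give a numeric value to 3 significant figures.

T = −(ħ²/2m) d²/dx², so ⟨T⟩ = −(ħ²/2m) ∫ R*·R'' dx / ∫|R|² dx; with m = 1.
Differentiate x·exp(−β·x) with the product rule; every integrand then reduces to terms xʲ·e^(−2βx) on [0, ∞), with ∫₀^∞ xʲ·e^(−2βx) dx = j!/(2β)^(j+1).
State is unnormalized: ∫|R|² dx = 0.94479, and ∫R*·(−ħ²/2m · R'') dx = 0.27111, so ⟨T⟩ = 0.27111 / 0.94479.
⟨T⟩ = 0.28695.

0.287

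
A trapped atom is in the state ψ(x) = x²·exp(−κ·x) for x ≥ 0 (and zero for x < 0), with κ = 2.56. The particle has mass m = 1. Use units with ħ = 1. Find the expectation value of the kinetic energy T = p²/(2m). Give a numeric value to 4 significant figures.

T = −(ħ²/2m) d²/dx², so ⟨T⟩ = −(ħ²/2m) ∫ ψ*·ψ'' dx / ∫|ψ|² dx; with m = 1.
Differentiate x²·exp(−κ·x) with the product rule; every integrand then reduces to terms xʲ·e^(−2κx) on [0, ∞), with ∫₀^∞ xʲ·e^(−2κx) dx = j!/(2κ)^(j+1).
State is unnormalized: ∫|ψ|² dx = 0.0068212, and ∫ψ*·(−ħ²/2m · ψ'') dx = 0.0074506, so ⟨T⟩ = 0.0074506 / 0.0068212.
⟨T⟩ = 1.0923.

1.092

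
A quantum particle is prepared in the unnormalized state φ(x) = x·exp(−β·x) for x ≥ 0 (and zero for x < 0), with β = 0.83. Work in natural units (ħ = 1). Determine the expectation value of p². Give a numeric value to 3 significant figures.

p² φ = −ħ² d²φ/dx²; ⟨p²⟩ = −ħ² ∫ φ*·φ'' dx / ∫|φ|² dx.
Differentiate x·exp(−β·x) with the product rule; every integrand then reduces to terms xʲ·e^(−2βx) on [0, ∞), with ∫₀^∞ xʲ·e^(−2βx) dx = j!/(2β)^(j+1).
State is unnormalized: ∫|φ|² dx = 0.43723, and ∫φ*·(−ħ² φ'') dx = 0.30120, so ⟨p²⟩ = 0.30120 / 0.43723.
⟨p²⟩ = 0.68890.

0.689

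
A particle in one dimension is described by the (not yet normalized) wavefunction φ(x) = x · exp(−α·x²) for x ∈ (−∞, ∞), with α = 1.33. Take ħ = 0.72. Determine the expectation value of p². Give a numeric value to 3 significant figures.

2.07

p² φ = −ħ² d²φ/dx²; ⟨p²⟩ = −ħ² ∫ φ*·φ'' dx / ∫|φ|² dx.
Expand each integrand as polynomial × e^(−2αx²) and use ∫x^(2j)·e^(−2αx²) dx = (2j−1)!!/(4α)^j · √(π/(2α)), odd powers → 0; here √(π/(2α)) = 1.0868. Differentiate with the product rule, d/dx e^(−αx²) = −2αx·e^(−αx²).
State is unnormalized: ∫|φ|² dx = 0.20428, and ∫φ*·(−ħ² φ'') dx = 0.42253, so ⟨p²⟩ = 0.42253 / 0.20428.
⟨p²⟩ = 2.0684.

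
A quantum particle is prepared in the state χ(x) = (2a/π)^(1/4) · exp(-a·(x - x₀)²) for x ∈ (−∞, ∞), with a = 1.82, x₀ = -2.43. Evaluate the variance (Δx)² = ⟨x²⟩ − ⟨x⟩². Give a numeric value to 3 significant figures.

Compute ⟨x⟩ and ⟨x²⟩ separately, then (Δx)² = ⟨x²⟩ − ⟨x⟩².
Gaussian moments (u = x − x₀): ∫u^(2j)·e^(−2au²) du = (2j−1)!!/(4a)^j · √(π/(2a)), odd powers integrate to 0; here √(π/(2a)) = 0.92902.
⟨x⟩ = -2.4300 and ⟨x²⟩ = 6.0423.
(Δx)² = 6.0423 − (-2.4300)² = 0.13736.

0.137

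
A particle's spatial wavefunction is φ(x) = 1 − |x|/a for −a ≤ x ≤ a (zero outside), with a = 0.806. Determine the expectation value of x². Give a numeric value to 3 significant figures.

0.0650

⟨x²⟩ = ∫ x²·|φ|² dx / ∫|φ|² dx (integrals over the domain).
φ is even, so ∫ over [−a, a] = 2∫₀ᵃ with φ = 1 − x/a there: ∫₀ᵃ (1 − x/a)² dx = a/3, ∫₀ᵃ x²(1 − x/a)² dx = a³/30, ∫₀ᵃ x⁴(1 − x/a)² dx = a⁵/105.
State is unnormalized: ∫|φ|² dx = 0.53733, and ∫φ*·x²·φ dx = 0.034907, so ⟨x²⟩ = 0.034907 / 0.53733.
⟨x²⟩ = 0.064964.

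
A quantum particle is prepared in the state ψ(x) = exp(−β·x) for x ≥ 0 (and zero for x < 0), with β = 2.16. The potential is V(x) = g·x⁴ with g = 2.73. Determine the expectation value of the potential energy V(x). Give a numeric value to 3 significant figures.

0.188

⟨V⟩ = ∫ V(x)·|ψ|² dx / ∫|ψ|² dx.
Every integrand reduces to terms xʲ·e^(−2βx) on [0, ∞); use ∫₀^∞ xʲ·e^(−2βx) dx = j!/(2β)^(j+1).
State is unnormalized: ∫|ψ|² dx = 0.23148, and ∫ψ*·V(x)·ψ dx = 0.043547, so ⟨V⟩ = 0.043547 / 0.23148.
⟨V⟩ = 0.18812.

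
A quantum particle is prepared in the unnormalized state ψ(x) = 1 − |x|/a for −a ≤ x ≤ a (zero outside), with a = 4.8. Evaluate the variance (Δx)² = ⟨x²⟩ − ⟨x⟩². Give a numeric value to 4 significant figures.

Compute ⟨x⟩ and ⟨x²⟩ separately, then (Δx)² = ⟨x²⟩ − ⟨x⟩².
ψ is even, so ∫ over [−a, a] = 2∫₀ᵃ with ψ = 1 − x/a there: ∫₀ᵃ (1 − x/a)² dx = a/3, ∫₀ᵃ x²(1 − x/a)² dx = a³/30, ∫₀ᵃ x⁴(1 − x/a)² dx = a⁵/105.
Normalization: ∫|ψ|² dx = 3.2000.
⟨x⟩ = 0.0000 and ⟨x²⟩ = 2.3040.
(Δx)² = 2.3040 − (0.0000)² = 2.3040.

2.304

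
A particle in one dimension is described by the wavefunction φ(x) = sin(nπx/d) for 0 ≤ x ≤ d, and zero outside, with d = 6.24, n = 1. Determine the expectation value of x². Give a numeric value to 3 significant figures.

11.0

⟨x²⟩ = ∫ x²·|φ|² dx / ∫|φ|² dx (integrals over the domain).
With sin²θ = (1 − cos2θ)/2 on 0 ≤ x ≤ d: ∫sin²(nπx/d) dx = d/2, ∫x·sin²(nπx/d) dx = d²/4, ∫x²·sin²(nπx/d) dx = d³·(1/6 − 1/(4n²π²)); higher powers xᵏ the same way, integrating xᵏ·cos(2nπx/d) by parts.
State is unnormalized: ∫|φ|² dx = 3.1200, and ∫φ*·x²·φ dx = 34.341, so ⟨x²⟩ = 34.341 / 3.1200.
⟨x²⟩ = 11.007.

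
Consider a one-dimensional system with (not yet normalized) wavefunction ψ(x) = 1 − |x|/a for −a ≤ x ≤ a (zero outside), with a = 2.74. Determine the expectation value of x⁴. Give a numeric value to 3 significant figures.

⟨x⁴⟩ = ∫ x⁴·|ψ|² dx / ∫|ψ|² dx (integrals over the domain).
ψ is even, so ∫ over [−a, a] = 2∫₀ᵃ with ψ = 1 − x/a there: ∫₀ᵃ (1 − x/a)² dx = a/3, ∫₀ᵃ x²(1 − x/a)² dx = a³/30, ∫₀ᵃ x⁴(1 − x/a)² dx = a⁵/105.
State is unnormalized: ∫|ψ|² dx = 1.8267, and ∫ψ*·x⁴·ψ dx = 2.9417, so ⟨x⁴⟩ = 2.9417 / 1.8267.
⟨x⁴⟩ = 1.6104.

1.61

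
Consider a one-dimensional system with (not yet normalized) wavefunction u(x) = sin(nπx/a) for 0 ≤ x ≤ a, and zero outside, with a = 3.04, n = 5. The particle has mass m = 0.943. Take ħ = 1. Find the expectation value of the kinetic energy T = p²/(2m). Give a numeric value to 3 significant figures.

T = −(ħ²/2m) d²/dx², so ⟨T⟩ = −(ħ²/2m) ∫ u*·u'' dx / ∫|u|² dx; with m = 0.943.
d/dx sin(nπx/a) = (nπ/a)·cos(nπx/a) and d²/dx² sin(nπx/a) = −(nπ/a)²·sin(nπx/a); on 0 ≤ x ≤ a, ∫sin²(nπx/a) dx = a/2 and ∫sin(nπx/a)·cos(nπx/a) dx = 0.
State is unnormalized: ∫|u|² dx = 1.5200, and ∫u*·(−ħ²/2m · u'') dx = 21.518, so ⟨T⟩ = 21.518 / 1.5200.
⟨T⟩ = 14.156.

14.2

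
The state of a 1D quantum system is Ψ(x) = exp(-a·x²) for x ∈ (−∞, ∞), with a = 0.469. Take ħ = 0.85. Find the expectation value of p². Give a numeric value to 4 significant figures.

p² Ψ = −ħ² d²Ψ/dx²; ⟨p²⟩ = −ħ² ∫ Ψ*·Ψ'' dx / ∫|Ψ|² dx.
Gaussian moments: ∫x^(2j)·e^(−2ax²) dx = (2j−1)!!/(4a)^j · √(π/(2a)), odd powers integrate to 0; here √(π/(2a)) = 1.8301. Derivatives: d/dx e^(−ax²) = −2ax·e^(−ax²), d²/dx² e^(−ax²) = (4a²x² − 2a)·e^(−ax²).
State is unnormalized: ∫|Ψ|² dx = 1.8301, and ∫Ψ*·(−ħ² Ψ'') dx = 0.62013, so ⟨p²⟩ = 0.62013 / 1.8301.
⟨p²⟩ = 0.33885.

0.3389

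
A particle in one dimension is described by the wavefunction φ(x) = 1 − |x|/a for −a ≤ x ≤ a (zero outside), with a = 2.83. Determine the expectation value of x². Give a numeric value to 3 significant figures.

⟨x²⟩ = ∫ x²·|φ|² dx / ∫|φ|² dx (integrals over the domain).
φ is even, so ∫ over [−a, a] = 2∫₀ᵃ with φ = 1 − x/a there: ∫₀ᵃ (1 − x/a)² dx = a/3, ∫₀ᵃ x²(1 − x/a)² dx = a³/30, ∫₀ᵃ x⁴(1 − x/a)² dx = a⁵/105.
State is unnormalized: ∫|φ|² dx = 1.8867, and ∫φ*·x²·φ dx = 1.5110, so ⟨x²⟩ = 1.5110 / 1.8867.
⟨x²⟩ = 0.80089.

0.801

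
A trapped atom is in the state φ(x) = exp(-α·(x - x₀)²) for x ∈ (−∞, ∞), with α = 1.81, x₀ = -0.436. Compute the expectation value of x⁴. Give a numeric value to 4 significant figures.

⟨x⁴⟩ = ∫ x⁴·|φ|² dx / ∫|φ|² dx (integrals over the domain).
Gaussian moments (u = x − x₀): ∫u^(2j)·e^(−2αu²) du = (2j−1)!!/(4α)^j · √(π/(2α)), odd powers integrate to 0; here √(π/(2α)) = 0.93158.
State is unnormalized: ∫|φ|² dx = 0.93158, and ∫φ*·x⁴·φ dx = 0.23374, so ⟨x⁴⟩ = 0.23374 / 0.93158.
⟨x⁴⟩ = 0.25091.

0.2509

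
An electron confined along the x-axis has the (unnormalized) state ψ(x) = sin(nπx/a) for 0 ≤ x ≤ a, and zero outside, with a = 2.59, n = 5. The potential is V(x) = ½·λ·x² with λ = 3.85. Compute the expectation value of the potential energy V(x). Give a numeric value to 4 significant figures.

4.278

⟨V⟩ = ∫ V(x)·|ψ|² dx / ∫|ψ|² dx.
With sin²θ = (1 − cos2θ)/2 on 0 ≤ x ≤ a: ∫sin²(nπx/a) dx = a/2, ∫x·sin²(nπx/a) dx = a²/4, ∫x²·sin²(nπx/a) dx = a³·(1/6 − 1/(4n²π²)); higher powers xᵏ the same way, integrating xᵏ·cos(2nπx/a) by parts.
State is unnormalized: ∫|ψ|² dx = 1.2950, and ∫ψ*·V(x)·ψ dx = 5.5403, so ⟨V⟩ = 5.5403 / 1.2950.
⟨V⟩ = 4.2782.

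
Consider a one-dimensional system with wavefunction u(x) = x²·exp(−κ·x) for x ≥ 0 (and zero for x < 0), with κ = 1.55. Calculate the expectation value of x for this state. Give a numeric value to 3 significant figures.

⟨x⟩ = ∫ x·|u|² dx / ∫|u|² dx (integrals over the domain).
Every integrand reduces to terms xʲ·e^(−2κx) on [0, ∞); use ∫₀^∞ xʲ·e^(−2κx) dx = j!/(2κ)^(j+1).
State is unnormalized: ∫|u|² dx = 0.083831, and ∫u*·x·u dx = 0.13521, so ⟨x⟩ = 0.13521 / 0.083831.
⟨x⟩ = 1.6129.

1.61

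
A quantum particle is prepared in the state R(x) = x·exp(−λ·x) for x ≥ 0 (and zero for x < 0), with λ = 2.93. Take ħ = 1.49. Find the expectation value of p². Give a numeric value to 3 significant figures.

19.1

p² R = −ħ² d²R/dx²; ⟨p²⟩ = −ħ² ∫ R*·R'' dx / ∫|R|² dx.
Differentiate x·exp(−λ·x) with the product rule; every integrand then reduces to terms xʲ·e^(−2λx) on [0, ∞), with ∫₀^∞ xʲ·e^(−2λx) dx = j!/(2λ)^(j+1).
State is unnormalized: ∫|R|² dx = 0.0099389, and ∫R*·(−ħ² R'') dx = 0.18943, so ⟨p²⟩ = 0.18943 / 0.0099389.
⟨p²⟩ = 19.059.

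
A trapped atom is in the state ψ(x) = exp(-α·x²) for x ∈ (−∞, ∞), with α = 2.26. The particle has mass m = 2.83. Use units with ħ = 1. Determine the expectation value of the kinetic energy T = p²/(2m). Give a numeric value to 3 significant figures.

0.399

T = −(ħ²/2m) d²/dx², so ⟨T⟩ = −(ħ²/2m) ∫ ψ*·ψ'' dx / ∫|ψ|² dx; with m = 2.83.
Gaussian moments: ∫x^(2j)·e^(−2αx²) dx = (2j−1)!!/(4α)^j · √(π/(2α)), odd powers integrate to 0; here √(π/(2α)) = 0.83369. Derivatives: d/dx e^(−αx²) = −2αx·e^(−αx²), d²/dx² e^(−αx²) = (4α²x² − 2α)·e^(−αx²).
State is unnormalized: ∫|ψ|² dx = 0.83369, and ∫ψ*·(−ħ²/2m · ψ'') dx = 0.33289, so ⟨T⟩ = 0.33289 / 0.83369.
⟨T⟩ = 0.39929.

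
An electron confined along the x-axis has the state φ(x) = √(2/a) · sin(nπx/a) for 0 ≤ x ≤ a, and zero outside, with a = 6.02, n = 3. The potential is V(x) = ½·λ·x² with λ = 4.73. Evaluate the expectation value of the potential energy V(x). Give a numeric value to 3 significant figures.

28.1

⟨V⟩ = ∫ V(x)·|φ|² dx.
With sin²θ = (1 − cos2θ)/2 on 0 ≤ x ≤ a: ∫sin²(nπx/a) dx = a/2, ∫x·sin²(nπx/a) dx = a²/4, ∫x²·sin²(nπx/a) dx = a³·(1/6 − 1/(4n²π²)); higher powers xᵏ the same way, integrating xᵏ·cos(2nπx/a) by parts.
⟨V⟩ = 28.087.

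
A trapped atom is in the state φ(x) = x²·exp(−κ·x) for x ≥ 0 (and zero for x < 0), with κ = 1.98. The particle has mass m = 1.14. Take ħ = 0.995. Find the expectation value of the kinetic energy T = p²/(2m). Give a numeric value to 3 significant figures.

T = −(ħ²/2m) d²/dx², so ⟨T⟩ = −(ħ²/2m) ∫ φ*·φ'' dx / ∫|φ|² dx; with m = 1.14.
Differentiate x²·exp(−κ·x) with the product rule; every integrand then reduces to terms xʲ·e^(−2κx) on [0, ∞), with ∫₀^∞ xʲ·e^(−2κx) dx = j!/(2κ)^(j+1).
State is unnormalized: ∫|φ|² dx = 0.024645, and ∫φ*·(−ħ²/2m · φ'') dx = 0.013985, so ⟨T⟩ = 0.013985 / 0.024645.
⟨T⟩ = 0.56744.

0.567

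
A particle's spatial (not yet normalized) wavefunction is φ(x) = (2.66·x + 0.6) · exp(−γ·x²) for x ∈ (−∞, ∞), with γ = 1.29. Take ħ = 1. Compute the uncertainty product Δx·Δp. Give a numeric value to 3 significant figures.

1.12

Δx = √(⟨x²⟩−⟨x⟩²), Δp = √(⟨p²⟩−⟨p⟩²).
Expand each integrand as polynomial × e^(−2γx²) and use ∫x^(2j)·e^(−2γx²) dx = (2j−1)!!/(4γ)^j · √(π/(2γ)), odd powers → 0; here √(π/(2γ)) = 1.1035. Differentiate with the product rule, d/dx e^(−γx²) = −2γx·e^(−γx²).
Normalization: ∫|φ|² dx = 1.9104.
⟨x⟩ = 0.35732, ⟨x²⟩ = 0.50080 ⇒ Δx = 0.61084.
⟨p⟩ = 0.0000, ⟨p²⟩ = 3.3335 ⇒ Δp = 1.8258.
Δx·Δp = 1.1153.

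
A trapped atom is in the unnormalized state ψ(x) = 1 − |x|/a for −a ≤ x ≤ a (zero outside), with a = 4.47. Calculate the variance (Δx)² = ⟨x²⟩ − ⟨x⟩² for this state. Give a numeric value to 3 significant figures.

2.00

Compute ⟨x⟩ and ⟨x²⟩ separately, then (Δx)² = ⟨x²⟩ − ⟨x⟩².
ψ is even, so ∫ over [−a, a] = 2∫₀ᵃ with ψ = 1 − x/a there: ∫₀ᵃ (1 − x/a)² dx = a/3, ∫₀ᵃ x²(1 − x/a)² dx = a³/30, ∫₀ᵃ x⁴(1 − x/a)² dx = a⁵/105.
Normalization: ∫|ψ|² dx = 2.9800.
⟨x⟩ = 0.0000 and ⟨x²⟩ = 1.9981.
(Δx)² = 1.9981 − (0.0000)² = 1.9981.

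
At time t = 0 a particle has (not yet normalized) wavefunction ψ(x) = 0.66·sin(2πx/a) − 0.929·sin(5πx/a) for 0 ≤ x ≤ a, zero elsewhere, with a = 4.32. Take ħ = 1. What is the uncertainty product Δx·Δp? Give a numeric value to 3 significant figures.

3.70

Δx = √(⟨x²⟩−⟨x⟩²), Δp = √(⟨p²⟩−⟨p⟩²).
On 0 ≤ x ≤ a (j ≠ l): ∫sin²(jπx/a) dx = a/2, ∫sin(jπx/a)·sin(lπx/a) dx = 0; diagonal moments ∫x·sin²(jπx/a) dx = a²/4, ∫x²·sin²(jπx/a) dx = a³·(1/6 − 1/(4j²π²)); cross terms ∫x·sin(jπx/a)·sin(lπx/a) dx = 0 for j + l even and −4jla²/(π²(j² − l²)²) for j + l odd, ∫x²·sin(jπx/a)·sin(lπx/a) dx = (−1)^(j+l)·4jla³/(π²(j² − l²)²); higher powers the same way via product-to-sum and parts. d²/dx² sin(jπx/a) = −(jπ/a)²·sin(jπx/a); on 0 ≤ x ≤ a, ∫sin²(jπx/a) dx = a/2 and ∫sin(jπx/a)·sin(lπx/a) dx = 0 for j ≠ l, so only diagonal terms survive in ∫|ψ|² and ∫ψ·ψ″; ∫ψ·ψ′ dx = [ψ²/2] between the walls = 0.
Normalization: ∫|ψ|² dx = 2.8051.
⟨x⟩ = 2.2350, ⟨x²⟩ = 6.4403 ⇒ Δx = 1.2021.
⟨p⟩ = 0.0000, ⟨p²⟩ = 9.4960 ⇒ Δp = 3.0816.
Δx·Δp = 3.7045.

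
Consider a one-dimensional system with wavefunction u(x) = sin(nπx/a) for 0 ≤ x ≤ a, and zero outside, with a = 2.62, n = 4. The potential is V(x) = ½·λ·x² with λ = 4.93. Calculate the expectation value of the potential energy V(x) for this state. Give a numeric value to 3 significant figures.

5.59

⟨V⟩ = ∫ V(x)·|u|² dx / ∫|u|² dx.
With sin²θ = (1 − cos2θ)/2 on 0 ≤ x ≤ a: ∫sin²(nπx/a) dx = a/2, ∫x·sin²(nπx/a) dx = a²/4, ∫x²·sin²(nπx/a) dx = a³·(1/6 − 1/(4n²π²)); higher powers xᵏ the same way, integrating xᵏ·cos(2nπx/a) by parts.
State is unnormalized: ∫|u|² dx = 1.3100, and ∫u*·V(x)·u dx = 7.3185, so ⟨V⟩ = 7.3185 / 1.3100.
⟨V⟩ = 5.5867.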